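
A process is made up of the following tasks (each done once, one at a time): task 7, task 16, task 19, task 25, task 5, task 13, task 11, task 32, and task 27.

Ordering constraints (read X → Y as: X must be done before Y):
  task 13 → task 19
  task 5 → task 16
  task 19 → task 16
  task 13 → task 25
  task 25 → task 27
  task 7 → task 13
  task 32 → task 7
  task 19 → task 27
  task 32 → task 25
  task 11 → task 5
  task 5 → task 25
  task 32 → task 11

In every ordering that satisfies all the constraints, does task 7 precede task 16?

Yes

Tracing the constraints gives a chain: task 7 → task 13 → task 19 → task 16.
Hence task 7 necessarily comes before task 16.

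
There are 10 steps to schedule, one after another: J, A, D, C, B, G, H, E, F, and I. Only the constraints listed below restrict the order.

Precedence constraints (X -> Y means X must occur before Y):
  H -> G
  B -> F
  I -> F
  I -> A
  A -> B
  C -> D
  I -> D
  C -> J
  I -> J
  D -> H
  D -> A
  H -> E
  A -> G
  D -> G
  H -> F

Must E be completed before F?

No

E and F are not related by any chain of constraints.
There exist valid orderings with F before E, so E is not required to come first.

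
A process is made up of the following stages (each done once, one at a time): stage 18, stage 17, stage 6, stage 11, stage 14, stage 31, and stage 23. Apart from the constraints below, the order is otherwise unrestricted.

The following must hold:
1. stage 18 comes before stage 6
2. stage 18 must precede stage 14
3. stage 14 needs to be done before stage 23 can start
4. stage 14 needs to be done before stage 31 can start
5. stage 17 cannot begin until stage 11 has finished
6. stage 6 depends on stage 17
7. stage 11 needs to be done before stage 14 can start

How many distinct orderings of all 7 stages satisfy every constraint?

48

The stages with no prerequisites are stage 18, stage 11; any of them can be placed first.
Counting all ways to extend the partial order to a total order gives 48.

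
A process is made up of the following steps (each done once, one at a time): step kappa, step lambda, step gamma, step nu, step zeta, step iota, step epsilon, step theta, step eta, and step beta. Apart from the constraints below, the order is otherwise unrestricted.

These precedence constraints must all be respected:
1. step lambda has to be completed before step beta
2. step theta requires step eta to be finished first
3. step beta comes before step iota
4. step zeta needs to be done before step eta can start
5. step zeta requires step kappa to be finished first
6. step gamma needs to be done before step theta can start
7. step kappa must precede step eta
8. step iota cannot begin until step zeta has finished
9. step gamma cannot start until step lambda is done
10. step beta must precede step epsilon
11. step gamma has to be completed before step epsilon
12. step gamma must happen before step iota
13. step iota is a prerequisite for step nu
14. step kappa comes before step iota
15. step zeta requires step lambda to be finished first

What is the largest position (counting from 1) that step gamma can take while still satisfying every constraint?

Following every chain forward from step gamma, the steps that must come later are step nu, step iota, step epsilon, step theta — 4 of them.
With 4 mandatory successors out of 10 steps total, the latest slot for step gamma is 10−4 = 6, and it's reachable by doing all non-successors before step gamma.

6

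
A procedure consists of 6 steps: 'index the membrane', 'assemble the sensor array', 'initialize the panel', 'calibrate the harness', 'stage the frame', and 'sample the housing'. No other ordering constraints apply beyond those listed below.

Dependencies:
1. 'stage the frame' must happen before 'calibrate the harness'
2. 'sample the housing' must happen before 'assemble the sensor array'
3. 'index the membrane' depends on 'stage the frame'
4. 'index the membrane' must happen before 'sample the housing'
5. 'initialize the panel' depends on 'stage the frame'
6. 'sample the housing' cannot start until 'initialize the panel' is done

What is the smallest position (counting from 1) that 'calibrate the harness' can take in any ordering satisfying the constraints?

2

The only step forced before 'calibrate the harness' (directly or transitively) is 'stage the frame'.
So at minimum 1 step comes before 'calibrate the harness', putting 'calibrate the harness' no earlier than position 2. That position is achievable by scheduling exactly that predecessor first.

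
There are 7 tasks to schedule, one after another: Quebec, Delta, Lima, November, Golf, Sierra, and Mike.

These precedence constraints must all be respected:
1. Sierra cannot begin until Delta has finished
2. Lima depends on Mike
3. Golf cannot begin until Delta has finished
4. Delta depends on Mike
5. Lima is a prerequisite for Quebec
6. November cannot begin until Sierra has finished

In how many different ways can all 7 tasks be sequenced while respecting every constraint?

45

Only Mike has no prerequisites, so it must go first.
Counting all ways to extend the partial order to a total order gives 45.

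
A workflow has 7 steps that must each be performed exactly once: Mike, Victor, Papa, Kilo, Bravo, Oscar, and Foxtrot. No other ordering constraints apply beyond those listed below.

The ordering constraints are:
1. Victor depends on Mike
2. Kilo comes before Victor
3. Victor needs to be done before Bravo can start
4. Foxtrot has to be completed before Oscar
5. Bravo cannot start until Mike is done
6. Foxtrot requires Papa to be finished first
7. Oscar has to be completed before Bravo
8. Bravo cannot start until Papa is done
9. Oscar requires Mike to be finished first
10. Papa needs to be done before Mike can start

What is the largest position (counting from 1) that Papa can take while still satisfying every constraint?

The steps that are forced after Papa, directly or by a chain of constraints, are Mike, Victor, Bravo, Oscar, Foxtrot. That's 5 steps.
With 5 mandatory successors out of 7 steps total, the latest slot for Papa is 7−5 = 2, and it's reachable by doing all non-successors before Papa.

2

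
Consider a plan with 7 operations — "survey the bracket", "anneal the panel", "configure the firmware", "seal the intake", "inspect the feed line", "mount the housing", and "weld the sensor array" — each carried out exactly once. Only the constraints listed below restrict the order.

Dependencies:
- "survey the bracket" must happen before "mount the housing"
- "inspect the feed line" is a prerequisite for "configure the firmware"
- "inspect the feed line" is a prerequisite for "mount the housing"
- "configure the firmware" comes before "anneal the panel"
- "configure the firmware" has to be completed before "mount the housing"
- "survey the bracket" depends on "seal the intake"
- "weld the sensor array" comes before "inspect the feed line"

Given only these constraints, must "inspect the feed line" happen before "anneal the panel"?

Following the dependencies: "inspect the feed line" → "configure the firmware" → "anneal the panel".
That forces "inspect the feed line" before "anneal the panel" in every valid schedule.

Yes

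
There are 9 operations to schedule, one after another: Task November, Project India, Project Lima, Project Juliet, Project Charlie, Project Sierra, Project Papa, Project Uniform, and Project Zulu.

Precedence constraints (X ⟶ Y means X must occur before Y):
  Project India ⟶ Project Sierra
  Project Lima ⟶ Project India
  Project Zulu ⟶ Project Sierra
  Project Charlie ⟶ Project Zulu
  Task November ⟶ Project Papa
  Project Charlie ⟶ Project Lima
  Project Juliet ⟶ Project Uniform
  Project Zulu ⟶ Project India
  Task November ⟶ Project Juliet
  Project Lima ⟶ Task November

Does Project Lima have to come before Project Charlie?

The constraints actually force Project Charlie before Project Lima (via Project Charlie → Project Lima), not the other way around.
So Project Lima does not have to come before Project Charlie — it cannot.

No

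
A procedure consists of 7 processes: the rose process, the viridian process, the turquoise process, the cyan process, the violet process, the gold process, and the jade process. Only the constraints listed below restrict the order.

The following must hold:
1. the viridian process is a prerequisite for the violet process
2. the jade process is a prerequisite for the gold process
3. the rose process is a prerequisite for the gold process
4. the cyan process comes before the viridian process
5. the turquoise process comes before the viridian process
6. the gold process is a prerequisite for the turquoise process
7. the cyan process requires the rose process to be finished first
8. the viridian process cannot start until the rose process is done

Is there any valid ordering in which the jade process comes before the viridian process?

The jade process is actually forced before the viridian process by the constraints, so certainly some valid ordering has the jade process first.

Yes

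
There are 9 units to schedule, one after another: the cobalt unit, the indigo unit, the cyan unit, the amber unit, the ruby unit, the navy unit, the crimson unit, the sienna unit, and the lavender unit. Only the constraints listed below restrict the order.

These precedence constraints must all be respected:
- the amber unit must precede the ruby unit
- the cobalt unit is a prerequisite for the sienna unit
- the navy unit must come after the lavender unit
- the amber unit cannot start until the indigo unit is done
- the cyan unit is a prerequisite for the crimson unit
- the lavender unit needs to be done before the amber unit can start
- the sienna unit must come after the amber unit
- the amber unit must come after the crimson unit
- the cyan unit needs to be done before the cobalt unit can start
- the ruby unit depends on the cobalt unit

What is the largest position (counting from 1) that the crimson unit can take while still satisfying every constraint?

6

The units that are forced after the crimson unit, directly or by a chain of constraints, are the amber unit, the ruby unit, the sienna unit. That's 3 units.
With 3 mandatory successors out of 9 units total, the latest slot for the crimson unit is 9−3 = 6, and it's reachable by doing all non-successors before the crimson unit.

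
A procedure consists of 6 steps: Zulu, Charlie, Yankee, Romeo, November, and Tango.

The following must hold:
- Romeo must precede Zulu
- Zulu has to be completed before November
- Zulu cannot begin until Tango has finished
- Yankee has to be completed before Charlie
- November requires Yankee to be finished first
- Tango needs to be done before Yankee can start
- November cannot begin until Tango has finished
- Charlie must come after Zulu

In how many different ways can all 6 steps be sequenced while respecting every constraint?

10

The steps with no prerequisites are Romeo, Tango; any of them can be placed first.
Counting all ways to extend the partial order to a total order gives 10.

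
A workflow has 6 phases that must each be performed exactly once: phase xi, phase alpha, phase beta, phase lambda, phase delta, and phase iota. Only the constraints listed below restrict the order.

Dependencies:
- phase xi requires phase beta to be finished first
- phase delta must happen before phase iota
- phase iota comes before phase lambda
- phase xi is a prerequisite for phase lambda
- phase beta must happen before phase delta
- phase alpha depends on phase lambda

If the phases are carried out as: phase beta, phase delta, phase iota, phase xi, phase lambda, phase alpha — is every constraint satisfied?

Yes

Every stated constraint is respected: phase beta sits at position 1, ahead of phase xi at position 4, and each of the other listed pairs likewise has the predecessor earlier in the sequence.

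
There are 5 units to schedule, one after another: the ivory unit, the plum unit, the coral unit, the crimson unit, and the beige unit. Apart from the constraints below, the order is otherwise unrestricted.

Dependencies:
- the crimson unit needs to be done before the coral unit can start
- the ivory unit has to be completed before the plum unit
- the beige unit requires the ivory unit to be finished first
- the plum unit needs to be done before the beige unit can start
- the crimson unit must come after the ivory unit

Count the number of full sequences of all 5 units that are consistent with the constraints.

Only the ivory unit has no prerequisites, so it must go first.
Enumerating by repeatedly choosing an available unit (one whose prerequisites are all placed) gives 6 distinct complete orderings.

6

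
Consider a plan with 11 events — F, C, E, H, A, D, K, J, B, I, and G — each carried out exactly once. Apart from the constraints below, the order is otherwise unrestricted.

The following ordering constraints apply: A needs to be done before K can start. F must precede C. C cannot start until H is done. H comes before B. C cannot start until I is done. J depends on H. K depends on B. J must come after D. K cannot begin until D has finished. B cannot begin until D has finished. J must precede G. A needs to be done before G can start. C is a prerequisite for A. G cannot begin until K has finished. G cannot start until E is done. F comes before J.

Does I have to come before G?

Tracing the constraints gives a chain: I → C → A → G.
Hence I necessarily comes before G.

Yes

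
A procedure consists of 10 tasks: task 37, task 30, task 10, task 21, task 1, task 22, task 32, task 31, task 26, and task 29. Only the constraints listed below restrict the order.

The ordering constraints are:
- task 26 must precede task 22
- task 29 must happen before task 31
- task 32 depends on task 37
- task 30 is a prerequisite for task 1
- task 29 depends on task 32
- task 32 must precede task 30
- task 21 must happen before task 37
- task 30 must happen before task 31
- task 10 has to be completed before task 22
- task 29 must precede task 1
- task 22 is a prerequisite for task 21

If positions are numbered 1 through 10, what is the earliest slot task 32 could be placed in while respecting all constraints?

Every task that must precede task 32 has to come before it. Tracing all chains that end at task 32, those tasks are: task 37, task 10, task 21, task 22, task 26 — 5 in total.
With 5 mandatory predecessors, the earliest task 32 can sit is position 5+1 = 6, and placing just those 5 first achieves it.

6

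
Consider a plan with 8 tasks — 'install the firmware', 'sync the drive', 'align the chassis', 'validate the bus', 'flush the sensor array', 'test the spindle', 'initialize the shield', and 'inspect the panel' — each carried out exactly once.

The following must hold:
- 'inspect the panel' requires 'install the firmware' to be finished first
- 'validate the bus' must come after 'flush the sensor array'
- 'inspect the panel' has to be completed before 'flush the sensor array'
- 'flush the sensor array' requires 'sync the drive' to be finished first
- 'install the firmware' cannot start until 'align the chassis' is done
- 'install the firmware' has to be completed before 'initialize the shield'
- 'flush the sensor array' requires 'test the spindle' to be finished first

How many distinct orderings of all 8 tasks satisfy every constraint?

100

3 tasks have no prerequisites ('sync the drive', 'align the chassis', 'test the spindle'), so any of them could come first.
Systematically extending each partial ordering one task at a time and counting, there are 100 complete orderings.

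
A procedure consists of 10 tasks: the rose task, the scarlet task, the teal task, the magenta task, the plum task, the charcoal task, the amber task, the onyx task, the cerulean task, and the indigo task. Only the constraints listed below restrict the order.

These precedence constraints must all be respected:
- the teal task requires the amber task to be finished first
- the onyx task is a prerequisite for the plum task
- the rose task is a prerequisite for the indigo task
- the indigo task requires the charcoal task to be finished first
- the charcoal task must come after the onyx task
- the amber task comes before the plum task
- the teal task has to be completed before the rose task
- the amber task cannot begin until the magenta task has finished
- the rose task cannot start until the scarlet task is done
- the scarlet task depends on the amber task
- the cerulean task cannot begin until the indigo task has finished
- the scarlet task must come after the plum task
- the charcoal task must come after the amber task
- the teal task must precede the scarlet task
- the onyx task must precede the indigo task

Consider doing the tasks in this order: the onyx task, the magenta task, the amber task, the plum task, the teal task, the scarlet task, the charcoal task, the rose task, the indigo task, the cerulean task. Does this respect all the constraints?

Every stated constraint is respected: the onyx task sits at position 1, ahead of the indigo task at position 9, and each of the other listed pairs likewise has the predecessor earlier in the sequence.

Yes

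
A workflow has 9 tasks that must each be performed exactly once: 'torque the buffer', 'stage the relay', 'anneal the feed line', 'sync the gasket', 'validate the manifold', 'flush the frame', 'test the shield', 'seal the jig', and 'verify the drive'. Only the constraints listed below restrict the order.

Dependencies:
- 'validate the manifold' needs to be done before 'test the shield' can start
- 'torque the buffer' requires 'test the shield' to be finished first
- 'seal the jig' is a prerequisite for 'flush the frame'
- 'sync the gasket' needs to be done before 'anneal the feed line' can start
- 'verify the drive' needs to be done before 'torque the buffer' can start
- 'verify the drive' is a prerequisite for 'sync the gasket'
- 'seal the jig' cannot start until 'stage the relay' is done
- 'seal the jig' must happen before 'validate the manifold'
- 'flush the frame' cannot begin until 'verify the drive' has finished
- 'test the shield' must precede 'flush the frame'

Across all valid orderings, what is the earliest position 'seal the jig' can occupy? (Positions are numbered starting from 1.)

The only task forced before 'seal the jig' (directly or transitively) is 'stage the relay'.
With 1 mandatory predecessor, the earliest 'seal the jig' can sit is position 1+1 = 2, and placing just that one first achieves it.

2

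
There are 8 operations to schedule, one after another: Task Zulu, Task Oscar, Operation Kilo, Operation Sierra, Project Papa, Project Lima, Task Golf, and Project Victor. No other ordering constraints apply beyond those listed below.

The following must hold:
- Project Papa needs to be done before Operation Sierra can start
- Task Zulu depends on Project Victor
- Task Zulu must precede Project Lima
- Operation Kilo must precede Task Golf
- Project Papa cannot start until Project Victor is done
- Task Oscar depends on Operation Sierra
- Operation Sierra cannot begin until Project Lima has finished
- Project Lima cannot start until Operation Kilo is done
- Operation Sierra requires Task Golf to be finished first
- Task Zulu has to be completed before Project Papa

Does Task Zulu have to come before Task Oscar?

Yes

Chaining the stated constraints: Task Zulu → Project Papa → Operation Sierra → Task Oscar.
Hence Task Zulu necessarily comes before Task Oscar.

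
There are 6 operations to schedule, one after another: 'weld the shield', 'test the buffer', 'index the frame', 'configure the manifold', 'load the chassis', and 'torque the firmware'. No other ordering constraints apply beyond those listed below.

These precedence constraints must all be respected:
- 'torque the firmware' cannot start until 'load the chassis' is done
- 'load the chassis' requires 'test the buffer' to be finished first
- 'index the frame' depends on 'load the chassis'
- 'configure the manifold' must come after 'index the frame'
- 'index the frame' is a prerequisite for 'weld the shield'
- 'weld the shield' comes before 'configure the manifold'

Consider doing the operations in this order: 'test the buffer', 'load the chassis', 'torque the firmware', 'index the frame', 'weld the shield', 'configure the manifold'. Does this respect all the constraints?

Yes

Going through the constraints one by one, each required predecessor appears earlier in the sequence than its dependent — e.g. 'index the frame' (position 4) is before 'configure the manifold' (position 6), as required.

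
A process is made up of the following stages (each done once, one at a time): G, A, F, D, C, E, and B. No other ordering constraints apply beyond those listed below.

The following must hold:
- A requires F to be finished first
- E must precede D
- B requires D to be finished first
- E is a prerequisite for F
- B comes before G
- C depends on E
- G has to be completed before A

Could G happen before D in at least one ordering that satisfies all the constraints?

The constraints give a chain D → B → G, which forces D before G.
Hence G can never be scheduled before D.

No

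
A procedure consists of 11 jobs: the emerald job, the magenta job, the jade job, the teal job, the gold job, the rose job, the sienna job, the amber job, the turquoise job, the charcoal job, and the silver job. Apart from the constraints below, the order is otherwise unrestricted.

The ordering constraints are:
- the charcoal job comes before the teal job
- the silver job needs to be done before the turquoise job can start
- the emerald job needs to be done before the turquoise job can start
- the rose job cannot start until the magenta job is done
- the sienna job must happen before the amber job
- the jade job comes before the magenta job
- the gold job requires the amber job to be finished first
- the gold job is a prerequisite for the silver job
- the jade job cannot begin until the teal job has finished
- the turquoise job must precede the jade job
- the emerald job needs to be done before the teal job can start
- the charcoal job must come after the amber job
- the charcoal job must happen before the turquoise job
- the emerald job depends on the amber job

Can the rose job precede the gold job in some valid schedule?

Following the gold job → the silver job → the turquoise job → the jade job → the magenta job → the rose job, the gold job must precede the rose job in every valid ordering.
Hence the rose job can never be scheduled before the gold job.

No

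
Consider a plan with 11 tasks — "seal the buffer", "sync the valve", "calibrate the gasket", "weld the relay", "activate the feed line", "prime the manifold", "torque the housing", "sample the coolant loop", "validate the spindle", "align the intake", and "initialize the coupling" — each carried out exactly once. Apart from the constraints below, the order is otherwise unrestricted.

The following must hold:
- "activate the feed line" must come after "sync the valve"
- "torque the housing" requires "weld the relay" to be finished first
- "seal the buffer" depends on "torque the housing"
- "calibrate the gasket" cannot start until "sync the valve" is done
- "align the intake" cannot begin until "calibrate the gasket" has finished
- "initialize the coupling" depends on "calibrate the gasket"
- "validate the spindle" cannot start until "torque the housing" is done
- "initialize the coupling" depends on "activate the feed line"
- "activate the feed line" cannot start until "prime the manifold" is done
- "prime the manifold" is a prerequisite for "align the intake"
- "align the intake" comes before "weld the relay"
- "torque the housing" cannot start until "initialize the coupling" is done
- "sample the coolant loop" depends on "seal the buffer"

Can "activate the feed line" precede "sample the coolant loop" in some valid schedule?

Yes

The constraints force "activate the feed line" before "sample the coolant loop", so yes — every valid ordering has "activate the feed line" earlier.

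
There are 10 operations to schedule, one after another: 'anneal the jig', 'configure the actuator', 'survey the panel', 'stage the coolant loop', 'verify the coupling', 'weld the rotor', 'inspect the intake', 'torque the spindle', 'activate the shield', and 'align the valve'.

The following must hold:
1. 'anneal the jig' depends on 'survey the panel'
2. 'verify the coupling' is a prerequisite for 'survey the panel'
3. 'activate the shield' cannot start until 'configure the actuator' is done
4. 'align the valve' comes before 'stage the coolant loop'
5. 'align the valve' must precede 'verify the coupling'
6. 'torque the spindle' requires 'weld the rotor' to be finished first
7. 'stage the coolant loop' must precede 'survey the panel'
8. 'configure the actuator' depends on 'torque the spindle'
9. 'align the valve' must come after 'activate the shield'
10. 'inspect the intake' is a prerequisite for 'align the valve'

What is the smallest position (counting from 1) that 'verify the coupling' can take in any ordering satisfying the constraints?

Every operation that must precede 'verify the coupling' has to come before it. Tracing all chains that end at 'verify the coupling', those operations are: 'configure the actuator', 'weld the rotor', 'inspect the intake', 'torque the spindle', 'activate the shield', 'align the valve' — 6 in total.
So at minimum 6 operations come before 'verify the coupling', putting 'verify the coupling' no earlier than position 7. That position is achievable by scheduling exactly those predecessors first.

7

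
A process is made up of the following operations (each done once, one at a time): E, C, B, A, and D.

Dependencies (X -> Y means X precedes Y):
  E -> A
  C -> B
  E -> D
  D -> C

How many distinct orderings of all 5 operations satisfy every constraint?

4

Only E has no prerequisites, so it must go first.
Systematically extending each partial ordering one operation at a time and counting, there are 4 complete orderings.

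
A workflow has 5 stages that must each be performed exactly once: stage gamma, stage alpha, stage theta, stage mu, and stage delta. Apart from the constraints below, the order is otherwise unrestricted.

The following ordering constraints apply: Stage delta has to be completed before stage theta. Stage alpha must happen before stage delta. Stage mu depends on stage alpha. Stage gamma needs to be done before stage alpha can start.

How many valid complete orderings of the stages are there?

3

Stage gamma is the only stage with nothing required before it, so every ordering starts there.
Enumerating by repeatedly choosing an available stage (one whose prerequisites are all placed) gives 3 distinct complete orderings.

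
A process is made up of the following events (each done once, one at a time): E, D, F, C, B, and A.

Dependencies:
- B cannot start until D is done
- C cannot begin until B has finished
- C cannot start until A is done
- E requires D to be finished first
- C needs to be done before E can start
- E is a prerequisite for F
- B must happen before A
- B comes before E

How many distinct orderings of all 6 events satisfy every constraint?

Only D has no prerequisites, so it must go first.
Every event is then forced in turn, so only 1 complete ordering is consistent with the constraints.

1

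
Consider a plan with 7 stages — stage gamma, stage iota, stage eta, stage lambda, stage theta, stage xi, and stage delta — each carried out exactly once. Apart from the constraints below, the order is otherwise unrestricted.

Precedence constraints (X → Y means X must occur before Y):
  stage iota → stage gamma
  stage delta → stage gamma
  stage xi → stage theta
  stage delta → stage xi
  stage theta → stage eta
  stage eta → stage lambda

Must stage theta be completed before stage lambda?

Yes

There is a constraint chain stage theta → stage eta → stage lambda.
That forces stage theta before stage lambda in every valid schedule.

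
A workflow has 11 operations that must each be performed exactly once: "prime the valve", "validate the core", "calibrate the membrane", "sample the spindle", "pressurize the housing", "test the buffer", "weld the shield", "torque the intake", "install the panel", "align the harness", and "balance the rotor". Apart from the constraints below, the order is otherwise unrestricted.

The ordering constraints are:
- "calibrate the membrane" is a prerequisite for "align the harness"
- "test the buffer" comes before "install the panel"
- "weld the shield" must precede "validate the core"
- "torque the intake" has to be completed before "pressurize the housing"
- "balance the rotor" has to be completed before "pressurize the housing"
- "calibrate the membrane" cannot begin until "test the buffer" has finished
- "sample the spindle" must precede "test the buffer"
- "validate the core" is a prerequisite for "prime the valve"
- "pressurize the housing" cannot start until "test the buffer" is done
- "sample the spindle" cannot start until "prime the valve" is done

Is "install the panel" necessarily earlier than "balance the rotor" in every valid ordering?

No

"install the panel" and "balance the rotor" are not related by any chain of constraints.
So "install the panel" can come before "balance the rotor" or after — it is not forced.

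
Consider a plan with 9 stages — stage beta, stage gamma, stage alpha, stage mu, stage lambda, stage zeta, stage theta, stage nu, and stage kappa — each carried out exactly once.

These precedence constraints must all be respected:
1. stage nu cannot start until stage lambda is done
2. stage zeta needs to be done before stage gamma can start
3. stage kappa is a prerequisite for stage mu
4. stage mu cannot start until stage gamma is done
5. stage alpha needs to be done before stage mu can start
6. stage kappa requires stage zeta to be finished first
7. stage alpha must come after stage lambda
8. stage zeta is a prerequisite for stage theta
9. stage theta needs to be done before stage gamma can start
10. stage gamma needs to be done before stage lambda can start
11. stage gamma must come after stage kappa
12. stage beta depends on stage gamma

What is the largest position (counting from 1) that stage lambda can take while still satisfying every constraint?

Every stage that must follow stage lambda has to come after it. Tracing all chains starting from stage lambda, those stages are: stage alpha, stage mu, stage nu — 3 in total.
With 3 mandatory successors out of 9 stages total, the latest slot for stage lambda is 9−3 = 6, and it's reachable by doing all non-successors before stage lambda.

6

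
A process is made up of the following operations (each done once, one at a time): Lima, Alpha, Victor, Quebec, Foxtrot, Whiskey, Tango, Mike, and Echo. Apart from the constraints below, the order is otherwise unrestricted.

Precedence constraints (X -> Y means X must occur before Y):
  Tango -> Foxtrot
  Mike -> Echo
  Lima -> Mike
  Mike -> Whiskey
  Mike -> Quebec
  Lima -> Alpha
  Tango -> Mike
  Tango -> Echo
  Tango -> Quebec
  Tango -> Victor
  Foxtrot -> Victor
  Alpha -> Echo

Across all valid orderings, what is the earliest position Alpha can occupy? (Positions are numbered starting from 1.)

Working backwards through the constraints from Alpha, its only required predecessor is Lima.
So at minimum 1 operation comes before Alpha, putting Alpha no earlier than position 2. That position is achievable by scheduling exactly that predecessor first.

2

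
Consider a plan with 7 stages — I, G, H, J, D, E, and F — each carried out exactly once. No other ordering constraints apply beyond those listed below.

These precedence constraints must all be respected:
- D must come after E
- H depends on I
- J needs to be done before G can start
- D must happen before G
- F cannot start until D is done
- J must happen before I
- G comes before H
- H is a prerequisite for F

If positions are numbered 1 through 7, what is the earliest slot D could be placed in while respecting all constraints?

2

The only stage forced before D (directly or transitively) is E.
With 1 mandatory predecessor, the earliest D can sit is position 1+1 = 2, and placing just that one first achieves it.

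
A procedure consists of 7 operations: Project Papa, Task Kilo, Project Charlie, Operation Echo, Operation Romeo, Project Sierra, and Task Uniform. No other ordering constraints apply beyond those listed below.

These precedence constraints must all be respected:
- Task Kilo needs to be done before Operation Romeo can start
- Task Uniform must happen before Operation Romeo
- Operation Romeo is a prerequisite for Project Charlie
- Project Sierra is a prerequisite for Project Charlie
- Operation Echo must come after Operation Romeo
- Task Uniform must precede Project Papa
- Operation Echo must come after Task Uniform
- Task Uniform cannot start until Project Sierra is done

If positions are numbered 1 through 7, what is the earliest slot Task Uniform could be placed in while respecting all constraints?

2

The only operation forced before Task Uniform (directly or transitively) is Project Sierra.
With 1 mandatory predecessor, the earliest Task Uniform can sit is position 1+1 = 2, and placing just that one first achieves it.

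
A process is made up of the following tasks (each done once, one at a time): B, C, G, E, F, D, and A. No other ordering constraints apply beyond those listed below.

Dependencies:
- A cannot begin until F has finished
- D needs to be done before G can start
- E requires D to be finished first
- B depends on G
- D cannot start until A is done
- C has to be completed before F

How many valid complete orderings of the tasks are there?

C is the only task with nothing required before it, so every ordering starts there.
Systematically extending each partial ordering one task at a time and counting, there are 3 complete orderings.

3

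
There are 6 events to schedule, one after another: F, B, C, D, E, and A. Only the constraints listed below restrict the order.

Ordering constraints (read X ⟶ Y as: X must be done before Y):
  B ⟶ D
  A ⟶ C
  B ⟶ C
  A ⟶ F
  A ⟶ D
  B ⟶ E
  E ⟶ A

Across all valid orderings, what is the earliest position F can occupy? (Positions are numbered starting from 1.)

4

Working backwards through the constraints from F, its full set of required predecessors is B, E, A — 3 of them.
With 3 mandatory predecessors, the earliest F can sit is position 3+1 = 4, and placing just those 3 first achieves it.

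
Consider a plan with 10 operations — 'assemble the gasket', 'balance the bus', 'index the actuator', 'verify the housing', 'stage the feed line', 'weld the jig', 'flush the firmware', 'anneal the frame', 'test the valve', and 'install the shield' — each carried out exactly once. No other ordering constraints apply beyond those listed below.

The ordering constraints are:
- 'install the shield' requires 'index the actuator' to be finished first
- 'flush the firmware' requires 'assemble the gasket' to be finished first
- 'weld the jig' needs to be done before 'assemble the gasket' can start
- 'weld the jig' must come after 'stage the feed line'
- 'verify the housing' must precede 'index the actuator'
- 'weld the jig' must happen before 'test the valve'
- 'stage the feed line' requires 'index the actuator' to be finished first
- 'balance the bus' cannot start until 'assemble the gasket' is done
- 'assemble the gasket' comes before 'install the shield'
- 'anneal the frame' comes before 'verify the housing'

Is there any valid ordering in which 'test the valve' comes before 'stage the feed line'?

No

Following 'stage the feed line' → 'weld the jig' → 'test the valve', 'stage the feed line' must precede 'test the valve' in every valid ordering.
So no valid ordering can have 'test the valve' before 'stage the feed line'.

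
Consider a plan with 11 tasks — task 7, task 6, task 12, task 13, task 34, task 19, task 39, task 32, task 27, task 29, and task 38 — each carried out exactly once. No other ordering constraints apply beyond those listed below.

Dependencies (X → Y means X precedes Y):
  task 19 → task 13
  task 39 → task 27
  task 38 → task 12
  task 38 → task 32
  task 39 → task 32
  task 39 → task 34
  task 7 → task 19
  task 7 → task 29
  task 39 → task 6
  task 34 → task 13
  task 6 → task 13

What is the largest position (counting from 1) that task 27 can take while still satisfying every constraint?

11

Nothing depends on task 27, so it can be the final task, position 11.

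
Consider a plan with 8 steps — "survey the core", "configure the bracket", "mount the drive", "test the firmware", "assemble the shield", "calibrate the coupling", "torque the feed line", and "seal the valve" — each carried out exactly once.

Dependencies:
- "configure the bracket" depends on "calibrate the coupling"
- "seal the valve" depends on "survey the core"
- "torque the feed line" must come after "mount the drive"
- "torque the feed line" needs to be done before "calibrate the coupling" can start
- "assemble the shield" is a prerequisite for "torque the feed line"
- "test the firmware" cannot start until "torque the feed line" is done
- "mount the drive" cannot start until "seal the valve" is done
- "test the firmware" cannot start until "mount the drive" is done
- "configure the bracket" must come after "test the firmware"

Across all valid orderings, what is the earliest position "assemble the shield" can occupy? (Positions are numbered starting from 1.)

"assemble the shield" has no prerequisites at all, so it can go in position 1.

1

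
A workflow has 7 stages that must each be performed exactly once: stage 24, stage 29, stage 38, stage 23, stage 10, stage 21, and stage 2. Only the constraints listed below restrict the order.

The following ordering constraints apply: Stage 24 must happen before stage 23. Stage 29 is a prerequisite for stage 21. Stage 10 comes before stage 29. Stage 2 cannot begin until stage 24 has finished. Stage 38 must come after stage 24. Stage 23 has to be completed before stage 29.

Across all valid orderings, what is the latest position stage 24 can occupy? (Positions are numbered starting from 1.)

2

Every stage that must follow stage 24 has to come after it. Tracing all chains starting from stage 24, those stages are: stage 29, stage 38, stage 23, stage 21, stage 2 — 5 in total.
So at least 5 stages follow stage 24, putting stage 24 no later than position 2. That position is achievable by scheduling everything else first.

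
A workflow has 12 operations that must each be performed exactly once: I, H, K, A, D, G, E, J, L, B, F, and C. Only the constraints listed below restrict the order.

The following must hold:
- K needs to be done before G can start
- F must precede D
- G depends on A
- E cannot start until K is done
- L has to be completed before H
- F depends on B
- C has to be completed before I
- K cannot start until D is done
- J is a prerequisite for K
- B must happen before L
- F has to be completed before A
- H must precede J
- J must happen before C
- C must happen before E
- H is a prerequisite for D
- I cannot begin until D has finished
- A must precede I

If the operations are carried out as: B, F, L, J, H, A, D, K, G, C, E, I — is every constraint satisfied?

No

Here H comes after J.
Since H is required before J, the ordering is invalid.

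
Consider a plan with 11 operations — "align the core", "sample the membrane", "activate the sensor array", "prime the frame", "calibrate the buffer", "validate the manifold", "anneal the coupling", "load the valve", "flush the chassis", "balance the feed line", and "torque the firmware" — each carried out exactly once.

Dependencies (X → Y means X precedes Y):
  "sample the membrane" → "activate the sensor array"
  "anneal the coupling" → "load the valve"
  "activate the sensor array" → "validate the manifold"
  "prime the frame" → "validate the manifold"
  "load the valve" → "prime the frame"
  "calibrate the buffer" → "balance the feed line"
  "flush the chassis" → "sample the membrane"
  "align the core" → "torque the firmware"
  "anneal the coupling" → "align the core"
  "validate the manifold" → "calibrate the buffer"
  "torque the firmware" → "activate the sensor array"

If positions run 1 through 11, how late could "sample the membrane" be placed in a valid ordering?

The operations that are forced after "sample the membrane", directly or by a chain of constraints, are "activate the sensor array", "calibrate the buffer", "validate the manifold", "balance the feed line". That's 4 operations.
With 4 mandatory successors out of 11 operations total, the latest slot for "sample the membrane" is 11−4 = 7, and it's reachable by doing all non-successors before "sample the membrane".

7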